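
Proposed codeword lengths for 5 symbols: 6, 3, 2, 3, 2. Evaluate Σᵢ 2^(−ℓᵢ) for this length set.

With common denominator 2^6 = 64: Σ 2^(−ℓᵢ) = 1/64 + 8/64 + 16/64 + 8/64 + 16/64 = 49/64 = 0.765625.

0.765625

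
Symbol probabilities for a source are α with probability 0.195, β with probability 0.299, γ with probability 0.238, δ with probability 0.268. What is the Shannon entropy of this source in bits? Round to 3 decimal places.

1.983 bits

H = −Σ pᵢ log₂ pᵢ.
−0.195·log₂(0.195) = 0.4599
−0.299·log₂(0.299) = 0.5208
−0.238·log₂(0.238) = 0.4929
−0.268·log₂(0.268) = 0.5091
Sum ≈ 1.9827 → 1.983 bits.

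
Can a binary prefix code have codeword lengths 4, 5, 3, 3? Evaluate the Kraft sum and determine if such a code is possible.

0.34375; yes

With common denominator 2^5 = 32: Σ 2^(−ℓᵢ) = 2/32 + 1/32 + 4/32 + 4/32 = 11/32 = 0.34375.
Kraft's inequality requires Σ ≤ 1; here Σ = 0.34375 ≤ 1, so such a prefix code exists.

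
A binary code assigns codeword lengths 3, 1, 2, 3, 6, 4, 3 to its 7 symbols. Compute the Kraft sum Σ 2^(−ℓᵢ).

1.203125

With common denominator 2^6 = 64: Σ 2^(−ℓᵢ) = 8/64 + 32/64 + 16/64 + 8/64 + 1/64 + 4/64 + 8/64 = 77/64 = 1.203125.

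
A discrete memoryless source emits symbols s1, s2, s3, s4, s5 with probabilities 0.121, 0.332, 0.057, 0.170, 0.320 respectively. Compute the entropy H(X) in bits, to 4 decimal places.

H = −Σ pᵢ log₂ pᵢ.
−0.121·log₂(0.121) = 0.3687
−0.332·log₂(0.332) = 0.5281
−0.057·log₂(0.057) = 0.2356
−0.170·log₂(0.170) = 0.4346
−0.320·log₂(0.320) = 0.5260
Sum ≈ 2.0930 → 2.0930 bits.

2.0930 bits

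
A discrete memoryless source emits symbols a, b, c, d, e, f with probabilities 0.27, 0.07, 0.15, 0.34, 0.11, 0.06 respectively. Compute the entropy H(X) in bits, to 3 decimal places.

2.312 bits

H = −Σ pᵢ log₂ pᵢ.
−0.27·log₂(0.27) = 0.5100
−0.07·log₂(0.07) = 0.2686
−0.15·log₂(0.15) = 0.4105
−0.34·log₂(0.34) = 0.5292
−0.11·log₂(0.11) = 0.3503
−0.06·log₂(0.06) = 0.2435
Sum ≈ 2.3121 → 2.312 bits.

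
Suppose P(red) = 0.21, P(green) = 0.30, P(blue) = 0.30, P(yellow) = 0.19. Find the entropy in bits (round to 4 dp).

H = −Σ pᵢ log₂ pᵢ.
−0.21·log₂(0.21) = 0.4728
−0.30·log₂(0.30) = 0.5211
−0.30·log₂(0.30) = 0.5211
−0.19·log₂(0.19) = 0.4552
Sum ≈ 1.9702 → 1.9702 bits.

1.9702 bits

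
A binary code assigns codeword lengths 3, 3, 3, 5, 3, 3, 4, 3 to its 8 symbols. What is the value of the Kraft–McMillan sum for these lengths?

With common denominator 2^5 = 32: Σ 2^(−ℓᵢ) = 4/32 + 4/32 + 4/32 + 1/32 + 4/32 + 4/32 + 2/32 + 4/32 = 27/32 = 0.84375.

0.84375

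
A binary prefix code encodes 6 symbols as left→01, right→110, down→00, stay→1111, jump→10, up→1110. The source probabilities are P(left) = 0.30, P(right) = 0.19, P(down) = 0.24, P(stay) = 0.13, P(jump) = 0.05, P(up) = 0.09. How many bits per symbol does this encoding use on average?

L̄ = Σ pᵢ·ℓᵢ = 0.30·2 + 0.19·3 + 0.24·2 + 0.13·4 + 0.05·2 + 0.09·4 = 2.63 bits/symbol.

2.63 bits/symbol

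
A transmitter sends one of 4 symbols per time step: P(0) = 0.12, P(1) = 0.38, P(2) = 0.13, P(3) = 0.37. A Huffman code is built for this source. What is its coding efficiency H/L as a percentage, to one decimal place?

Entropy H = −Σ p log₂ p ≈ 1.8109 bits.
Huffman merges: 3/25+13/100→1/4; 1/4+37/100→31/50; 19/50+31/50→1. L = 187/100 ≈ 1.8700.
Efficiency = H/L = 1.8109/1.8700 = 96.8%.

96.8%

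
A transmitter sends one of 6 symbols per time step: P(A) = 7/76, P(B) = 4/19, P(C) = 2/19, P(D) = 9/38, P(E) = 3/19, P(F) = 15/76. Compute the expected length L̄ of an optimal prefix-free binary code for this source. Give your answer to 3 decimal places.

Repeatedly combine the two least-probable nodes; the expected code length is the sum of the merged weights.
merge 7/76 + 2/19 → 15/76
merge 3/19 + 15/76 → 27/76
merge 15/76 + 4/19 → 31/76
merge 9/38 + 27/76 → 45/76
merge 31/76 + 45/76 → 1
L = 15/76 + 27/76 + 31/76 + 45/76 + 1 = 97/38 ≈ 2.553 bits/symbol.

2.553 bits/symbol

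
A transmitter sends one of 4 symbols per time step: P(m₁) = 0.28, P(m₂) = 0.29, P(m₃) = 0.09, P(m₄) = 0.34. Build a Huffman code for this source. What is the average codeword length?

Repeatedly combine the two least-probable nodes; the expected code length is the sum of the merged weights.
merge 9/100 + 7/25 → 37/100
merge 29/100 + 17/50 → 63/100
merge 37/100 + 63/100 → 1
L = 37/100 + 63/100 + 1 = 2 bits/symbol.

2 bits/symbol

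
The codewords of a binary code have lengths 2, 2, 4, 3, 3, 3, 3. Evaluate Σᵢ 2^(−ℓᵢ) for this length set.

With common denominator 2^4 = 16: Σ 2^(−ℓᵢ) = 4/16 + 4/16 + 1/16 + 2/16 + 2/16 + 2/16 + 2/16 = 17/16 = 1.0625.

1.0625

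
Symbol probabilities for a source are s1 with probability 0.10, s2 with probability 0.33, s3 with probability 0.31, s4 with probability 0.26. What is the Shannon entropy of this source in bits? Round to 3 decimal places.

H = −Σ pᵢ log₂ pᵢ.
−0.10·log₂(0.10) = 0.3322
−0.33·log₂(0.33) = 0.5278
−0.31·log₂(0.31) = 0.5238
−0.26·log₂(0.26) = 0.5053
Sum ≈ 1.8891 → 1.889 bits.

1.889 bits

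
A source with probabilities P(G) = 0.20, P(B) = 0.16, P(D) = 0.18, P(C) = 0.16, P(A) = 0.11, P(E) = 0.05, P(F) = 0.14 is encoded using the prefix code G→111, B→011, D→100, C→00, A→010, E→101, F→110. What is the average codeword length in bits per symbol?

2.84 bits/symbol

L̄ = Σ pᵢ·ℓᵢ = 0.20·3 + 0.16·3 + 0.18·3 + 0.16·2 + 0.11·3 + 0.05·3 + 0.14·3 = 2.84 bits/symbol.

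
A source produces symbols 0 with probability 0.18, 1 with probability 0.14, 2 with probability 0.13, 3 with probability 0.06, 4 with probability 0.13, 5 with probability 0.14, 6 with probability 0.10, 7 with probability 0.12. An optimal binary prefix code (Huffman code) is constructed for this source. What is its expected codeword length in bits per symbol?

Repeatedly combine the two least-probable nodes; the expected code length is the sum of the merged weights.
merge 3/50 + 1/10 → 4/25
merge 3/25 + 13/100 → 1/4
merge 13/100 + 7/50 → 27/100
merge 7/50 + 4/25 → 3/10
merge 9/50 + 1/4 → 43/100
merge 27/100 + 3/10 → 57/100
merge 43/100 + 57/100 → 1
L = 4/25 + 1/4 + 27/100 + 3/10 + 43/100 + 57/100 + 1 = 149/50 = 2.98 bits/symbol.

2.98 bits/symbol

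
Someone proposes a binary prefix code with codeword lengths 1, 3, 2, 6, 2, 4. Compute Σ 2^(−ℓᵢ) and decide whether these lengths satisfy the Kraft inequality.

With common denominator 2^6 = 64: Σ 2^(−ℓᵢ) = 32/64 + 8/64 + 16/64 + 1/64 + 16/64 + 4/64 = 77/64 = 1.203125.
Kraft's inequality requires Σ ≤ 1; here Σ = 1.203125 > 1, so no such prefix code exists.

1.203125; no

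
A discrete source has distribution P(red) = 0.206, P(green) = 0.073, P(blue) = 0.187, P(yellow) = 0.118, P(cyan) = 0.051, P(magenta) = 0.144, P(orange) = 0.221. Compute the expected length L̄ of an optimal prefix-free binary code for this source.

Repeatedly combine the two least-probable nodes; the expected code length is the sum of the merged weights.
merge 51/1000 + 73/1000 → 31/250
merge 59/500 + 31/250 → 121/500
merge 18/125 + 187/1000 → 331/1000
merge 103/500 + 221/1000 → 427/1000
merge 121/500 + 331/1000 → 573/1000
merge 427/1000 + 573/1000 → 1
L = 31/250 + 121/500 + 331/1000 + 427/1000 + 573/1000 + 1 = 2697/1000 = 2.697 bits/symbol.

2.697 bits/symbol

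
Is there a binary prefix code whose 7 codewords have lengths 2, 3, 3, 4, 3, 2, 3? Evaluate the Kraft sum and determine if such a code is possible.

1.0625; no

With common denominator 2^4 = 16: Σ 2^(−ℓᵢ) = 4/16 + 2/16 + 2/16 + 1/16 + 2/16 + 4/16 + 2/16 = 17/16 = 1.0625.
Kraft's inequality requires Σ ≤ 1; here Σ = 1.0625 > 1, so no such prefix code exists.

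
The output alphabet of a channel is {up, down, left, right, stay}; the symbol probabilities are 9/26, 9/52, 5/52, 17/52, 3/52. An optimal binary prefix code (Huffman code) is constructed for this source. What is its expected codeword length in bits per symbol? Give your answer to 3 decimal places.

2.135 bits/symbol

Repeatedly combine the two least-probable nodes; the expected code length is the sum of the merged weights.
merge 3/52 + 5/52 → 2/13
merge 2/13 + 9/52 → 17/52
merge 17/52 + 17/52 → 17/26
merge 9/26 + 17/26 → 1
L = 2/13 + 17/52 + 17/26 + 1 = 111/52 ≈ 2.135 bits/symbol.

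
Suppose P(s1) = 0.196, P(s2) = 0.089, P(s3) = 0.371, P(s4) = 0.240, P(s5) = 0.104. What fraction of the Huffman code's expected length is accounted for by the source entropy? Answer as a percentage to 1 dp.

97.4%

Entropy H = −Σ p log₂ p ≈ 2.1359 bits.
Huffman merges: 89/1000+13/125→193/1000; 193/1000+49/250→389/1000; 6/25+371/1000→611/1000; 389/1000+611/1000→1. L = 2193/1000 ≈ 2.1930.
Efficiency = H/L = 2.1359/2.1930 = 97.4%.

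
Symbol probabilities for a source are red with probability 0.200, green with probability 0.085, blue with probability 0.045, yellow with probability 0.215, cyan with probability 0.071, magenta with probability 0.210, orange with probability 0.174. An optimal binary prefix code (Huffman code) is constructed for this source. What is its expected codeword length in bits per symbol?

2.691 bits/symbol

Repeatedly combine the two least-probable nodes; the expected code length is the sum of the merged weights.
merge 9/200 + 71/1000 → 29/250
merge 17/200 + 29/250 → 201/1000
merge 87/500 + 1/5 → 187/500
merge 201/1000 + 21/100 → 411/1000
merge 43/200 + 187/500 → 589/1000
merge 411/1000 + 589/1000 → 1
L = 29/250 + 201/1000 + 187/500 + 411/1000 + 589/1000 + 1 = 2691/1000 = 2.691 bits/symbol.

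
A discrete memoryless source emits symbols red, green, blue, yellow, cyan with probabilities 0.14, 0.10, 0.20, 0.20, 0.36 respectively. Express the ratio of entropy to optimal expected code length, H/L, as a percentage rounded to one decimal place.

97.7%

Entropy H = −Σ p log₂ p ≈ 2.1887 bits.
Huffman merges: 1/10+7/50→6/25; 1/5+1/5→2/5; 6/25+9/25→3/5; 2/5+3/5→1. L = 56/25 ≈ 2.2400.
Efficiency = H/L = 2.1887/2.2400 = 97.7%.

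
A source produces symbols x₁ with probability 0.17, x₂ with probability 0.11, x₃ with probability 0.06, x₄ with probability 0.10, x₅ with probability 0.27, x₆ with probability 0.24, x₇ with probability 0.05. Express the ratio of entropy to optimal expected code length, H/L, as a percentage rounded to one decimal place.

Entropy H = −Σ p log₂ p ≈ 2.5809 bits.
Huffman merges: 1/20+3/50→11/100; 1/10+11/100→21/100; 11/100+17/100→7/25; 21/100+6/25→9/20; 27/100+7/25→11/20; 9/20+11/20→1. L = 13/5 ≈ 2.6000.
Efficiency = H/L = 2.5809/2.6000 = 99.3%.

99.3%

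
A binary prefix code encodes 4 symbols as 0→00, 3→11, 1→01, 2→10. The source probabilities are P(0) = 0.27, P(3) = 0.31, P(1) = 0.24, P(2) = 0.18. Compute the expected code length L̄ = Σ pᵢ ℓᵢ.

L̄ = Σ pᵢ·ℓᵢ = 0.27·2 + 0.31·2 + 0.24·2 + 0.18·2 = 2 bits/symbol.

2 bits/symbol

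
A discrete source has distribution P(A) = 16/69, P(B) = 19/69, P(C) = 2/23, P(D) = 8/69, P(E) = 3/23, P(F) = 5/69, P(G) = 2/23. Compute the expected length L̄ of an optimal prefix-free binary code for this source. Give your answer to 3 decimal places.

Repeatedly combine the two least-probable nodes; the expected code length is the sum of the merged weights.
merge 5/69 + 2/23 → 11/69
merge 2/23 + 8/69 → 14/69
merge 3/23 + 11/69 → 20/69
merge 14/69 + 16/69 → 10/23
merge 19/69 + 20/69 → 13/23
merge 10/23 + 13/23 → 1
L = 11/69 + 14/69 + 20/69 + 10/23 + 13/23 + 1 = 61/23 ≈ 2.652 bits/symbol.

2.652 bits/symbol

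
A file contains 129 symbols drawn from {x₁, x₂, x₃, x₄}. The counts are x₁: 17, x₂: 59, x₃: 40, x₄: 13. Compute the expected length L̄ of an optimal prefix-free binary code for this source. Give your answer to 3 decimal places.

1.775 bits/symbol

Probabilities are the counts divided by 129.
Repeatedly combine the two least-probable nodes; the expected code length is the sum of the merged weights.
merge 13/129 + 17/129 → 10/43
merge 10/43 + 40/129 → 70/129
merge 59/129 + 70/129 → 1
L = 10/43 + 70/129 + 1 = 229/129 ≈ 1.775 bits/symbol.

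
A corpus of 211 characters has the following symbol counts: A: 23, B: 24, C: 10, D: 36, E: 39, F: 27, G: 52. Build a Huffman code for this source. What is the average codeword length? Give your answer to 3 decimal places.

2.725 bits/symbol

Probabilities are the counts divided by 211.
Repeatedly combine the two least-probable nodes; the expected code length is the sum of the merged weights.
merge 10/211 + 23/211 → 33/211
merge 24/211 + 27/211 → 51/211
merge 33/211 + 36/211 → 69/211
merge 39/211 + 51/211 → 90/211
merge 52/211 + 69/211 → 121/211
merge 90/211 + 121/211 → 1
L = 33/211 + 51/211 + 69/211 + 90/211 + 121/211 + 1 = 575/211 ≈ 2.725 bits/symbol.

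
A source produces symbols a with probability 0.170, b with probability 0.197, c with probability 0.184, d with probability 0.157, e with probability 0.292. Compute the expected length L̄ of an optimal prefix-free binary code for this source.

Repeatedly combine the two least-probable nodes; the expected code length is the sum of the merged weights.
merge 157/1000 + 17/100 → 327/1000
merge 23/125 + 197/1000 → 381/1000
merge 73/250 + 327/1000 → 619/1000
merge 381/1000 + 619/1000 → 1
L = 327/1000 + 381/1000 + 619/1000 + 1 = 2327/1000 = 2.327 bits/symbol.

2.327 bits/symbol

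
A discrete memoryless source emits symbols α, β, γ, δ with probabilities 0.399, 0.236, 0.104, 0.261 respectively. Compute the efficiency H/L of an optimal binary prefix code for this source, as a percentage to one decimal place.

Entropy H = −Σ p log₂ p ≈ 1.8659 bits.
Huffman merges: 13/125+59/250→17/50; 261/1000+17/50→601/1000; 399/1000+601/1000→1. L = 1941/1000 ≈ 1.9410.
Efficiency = H/L = 1.8659/1.9410 = 96.1%.

96.1%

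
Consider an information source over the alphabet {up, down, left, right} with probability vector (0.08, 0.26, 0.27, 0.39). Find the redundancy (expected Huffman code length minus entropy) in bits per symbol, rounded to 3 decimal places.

Entropy H = −Σ p log₂ p ≈ 1.8366 bits.
Huffman merges: 2/25+13/50→17/50; 27/100+17/50→61/100; 39/100+61/100→1. L = 39/20 ≈ 1.9500.
L − H = 1.9500 − 1.8366 = 0.113 bits.

0.113 bits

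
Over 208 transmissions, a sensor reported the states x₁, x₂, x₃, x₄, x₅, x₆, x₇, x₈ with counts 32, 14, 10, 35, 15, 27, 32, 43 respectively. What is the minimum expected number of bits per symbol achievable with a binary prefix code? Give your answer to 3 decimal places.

2.909 bits/symbol

Probabilities are the counts divided by 208.
Repeatedly combine the two least-probable nodes; the expected code length is the sum of the merged weights.
merge 5/104 + 7/104 → 3/26
merge 15/208 + 3/26 → 3/16
merge 27/208 + 2/13 → 59/208
merge 2/13 + 35/208 → 67/208
merge 3/16 + 43/208 → 41/104
merge 59/208 + 67/208 → 63/104
merge 41/104 + 63/104 → 1
L = 3/26 + 3/16 + 59/208 + 67/208 + 41/104 + 63/104 + 1 = 605/208 ≈ 2.909 bits/symbol.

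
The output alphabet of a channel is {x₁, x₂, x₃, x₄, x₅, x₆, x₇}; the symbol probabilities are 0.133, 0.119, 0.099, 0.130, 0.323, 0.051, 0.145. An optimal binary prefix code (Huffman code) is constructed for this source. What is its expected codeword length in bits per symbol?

2.677 bits/symbol

Repeatedly combine the two least-probable nodes; the expected code length is the sum of the merged weights.
merge 51/1000 + 99/1000 → 3/20
merge 119/1000 + 13/100 → 249/1000
merge 133/1000 + 29/200 → 139/500
merge 3/20 + 249/1000 → 399/1000
merge 139/500 + 323/1000 → 601/1000
merge 399/1000 + 601/1000 → 1
L = 3/20 + 249/1000 + 139/500 + 399/1000 + 601/1000 + 1 = 2677/1000 = 2.677 bits/symbol.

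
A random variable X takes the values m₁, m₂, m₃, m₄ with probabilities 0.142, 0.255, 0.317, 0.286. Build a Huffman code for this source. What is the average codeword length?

2 bits/symbol

Repeatedly combine the two least-probable nodes; the expected code length is the sum of the merged weights.
merge 71/500 + 51/200 → 397/1000
merge 143/500 + 317/1000 → 603/1000
merge 397/1000 + 603/1000 → 1
L = 397/1000 + 603/1000 + 1 = 2 bits/symbol.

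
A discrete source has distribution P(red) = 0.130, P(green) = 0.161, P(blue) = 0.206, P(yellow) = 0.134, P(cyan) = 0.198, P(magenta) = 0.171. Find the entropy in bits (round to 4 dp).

2.5633 bits

H = −Σ pᵢ log₂ pᵢ.
−0.130·log₂(0.130) = 0.3826
−0.161·log₂(0.161) = 0.4242
−0.206·log₂(0.206) = 0.4695
−0.134·log₂(0.134) = 0.3886
−0.198·log₂(0.198) = 0.4626
−0.171·log₂(0.171) = 0.4357
Sum ≈ 2.5633 → 2.5633 bits.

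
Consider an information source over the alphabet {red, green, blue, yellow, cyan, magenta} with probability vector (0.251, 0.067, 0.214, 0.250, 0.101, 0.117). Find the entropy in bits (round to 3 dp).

2.434 bits

H = −Σ pᵢ log₂ pᵢ.
−0.251·log₂(0.251) = 0.5006
−0.067·log₂(0.067) = 0.2613
−0.214·log₂(0.214) = 0.4760
−0.250·log₂(0.250) = 0.5000
−0.101·log₂(0.101) = 0.3341
−0.117·log₂(0.117) = 0.3622
Sum ≈ 2.4341 → 2.434 bits.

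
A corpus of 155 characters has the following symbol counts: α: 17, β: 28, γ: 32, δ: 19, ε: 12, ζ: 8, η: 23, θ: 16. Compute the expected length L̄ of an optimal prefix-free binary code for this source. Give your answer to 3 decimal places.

Probabilities are the counts divided by 155.
Repeatedly combine the two least-probable nodes; the expected code length is the sum of the merged weights.
merge 8/155 + 12/155 → 4/31
merge 16/155 + 17/155 → 33/155
merge 19/155 + 4/31 → 39/155
merge 23/155 + 28/155 → 51/155
merge 32/155 + 33/155 → 13/31
merge 39/155 + 51/155 → 18/31
merge 13/31 + 18/31 → 1
L = 4/31 + 33/155 + 39/155 + 51/155 + 13/31 + 18/31 + 1 = 453/155 ≈ 2.923 bits/symbol.

2.923 bits/symbol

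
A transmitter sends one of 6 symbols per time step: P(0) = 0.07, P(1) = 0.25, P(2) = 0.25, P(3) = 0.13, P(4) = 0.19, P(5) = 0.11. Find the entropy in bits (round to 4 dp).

2.4567 bits

H = −Σ pᵢ log₂ pᵢ.
−0.07·log₂(0.07) = 0.2686
−0.25·log₂(0.25) = 0.5000
−0.25·log₂(0.25) = 0.5000
−0.13·log₂(0.13) = 0.3826
−0.19·log₂(0.19) = 0.4552
−0.11·log₂(0.11) = 0.3503
Sum ≈ 2.4567 → 2.4567 bits.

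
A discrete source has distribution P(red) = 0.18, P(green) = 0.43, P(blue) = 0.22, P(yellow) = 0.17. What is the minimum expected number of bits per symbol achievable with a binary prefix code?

1.92 bits/symbol

Repeatedly combine the two least-probable nodes; the expected code length is the sum of the merged weights.
merge 17/100 + 9/50 → 7/20
merge 11/50 + 7/20 → 57/100
merge 43/100 + 57/100 → 1
L = 7/20 + 57/100 + 1 = 48/25 = 1.92 bits/symbol.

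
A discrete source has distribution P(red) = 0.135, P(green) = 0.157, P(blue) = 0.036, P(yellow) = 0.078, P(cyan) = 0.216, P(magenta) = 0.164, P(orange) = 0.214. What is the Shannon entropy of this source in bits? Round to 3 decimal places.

2.650 bits

H = −Σ pᵢ log₂ pᵢ.
−0.135·log₂(0.135) = 0.3900
−0.157·log₂(0.157) = 0.4194
−0.036·log₂(0.036) = 0.1727
−0.078·log₂(0.078) = 0.2871
−0.216·log₂(0.216) = 0.4776
−0.164·log₂(0.164) = 0.4278
−0.214·log₂(0.214) = 0.4760
Sum ≈ 2.6504 → 2.650 bits.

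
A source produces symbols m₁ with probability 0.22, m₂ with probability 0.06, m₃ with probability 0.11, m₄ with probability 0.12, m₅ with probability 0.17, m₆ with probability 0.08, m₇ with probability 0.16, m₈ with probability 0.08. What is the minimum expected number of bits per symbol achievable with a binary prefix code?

2.92 bits/symbol

Repeatedly combine the two least-probable nodes; the expected code length is the sum of the merged weights.
merge 3/50 + 2/25 → 7/50
merge 2/25 + 11/100 → 19/100
merge 3/25 + 7/50 → 13/50
merge 4/25 + 17/100 → 33/100
merge 19/100 + 11/50 → 41/100
merge 13/50 + 33/100 → 59/100
merge 41/100 + 59/100 → 1
L = 7/50 + 19/100 + 13/50 + 33/100 + 41/100 + 59/100 + 1 = 73/25 = 2.92 bits/symbol.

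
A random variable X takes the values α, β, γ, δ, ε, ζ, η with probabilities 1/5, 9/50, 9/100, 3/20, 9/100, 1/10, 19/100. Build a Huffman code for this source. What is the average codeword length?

Repeatedly combine the two least-probable nodes; the expected code length is the sum of the merged weights.
merge 9/100 + 9/100 → 9/50
merge 1/10 + 3/20 → 1/4
merge 9/50 + 9/50 → 9/25
merge 19/100 + 1/5 → 39/100
merge 1/4 + 9/25 → 61/100
merge 39/100 + 61/100 → 1
L = 9/50 + 1/4 + 9/25 + 39/100 + 61/100 + 1 = 279/100 = 2.79 bits/symbol.

2.79 bits/symbol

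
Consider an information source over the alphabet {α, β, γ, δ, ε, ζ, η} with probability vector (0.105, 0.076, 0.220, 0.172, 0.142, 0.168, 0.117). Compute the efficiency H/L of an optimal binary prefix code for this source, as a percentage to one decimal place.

98.4%

Entropy H = −Σ p log₂ p ≈ 2.7357 bits.
Huffman merges: 19/250+21/200→181/1000; 117/1000+71/500→259/1000; 21/125+43/250→17/50; 181/1000+11/50→401/1000; 259/1000+17/50→599/1000; 401/1000+599/1000→1. L = 139/50 ≈ 2.7800.
Efficiency = H/L = 2.7357/2.7800 = 98.4%.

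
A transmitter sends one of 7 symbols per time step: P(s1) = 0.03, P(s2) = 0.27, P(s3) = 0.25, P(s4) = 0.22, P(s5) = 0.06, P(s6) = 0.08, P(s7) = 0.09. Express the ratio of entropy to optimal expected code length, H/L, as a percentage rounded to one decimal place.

Entropy H = −Σ p log₂ p ≈ 2.4901 bits.
Huffman merges: 3/100+3/50→9/100; 2/25+9/100→17/100; 9/100+17/100→13/50; 11/50+1/4→47/100; 13/50+27/100→53/100; 47/100+53/100→1. L = 63/25 ≈ 2.5200.
Efficiency = H/L = 2.4901/2.5200 = 98.8%.

98.8%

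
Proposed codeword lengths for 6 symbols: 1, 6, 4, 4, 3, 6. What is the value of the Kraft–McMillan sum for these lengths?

0.78125

With common denominator 2^6 = 64: Σ 2^(−ℓᵢ) = 32/64 + 1/64 + 4/64 + 4/64 + 8/64 + 1/64 = 50/64 = 0.78125.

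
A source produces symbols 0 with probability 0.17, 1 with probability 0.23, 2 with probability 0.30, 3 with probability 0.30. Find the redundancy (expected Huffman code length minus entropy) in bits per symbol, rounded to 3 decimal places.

0.036 bits

Entropy H = −Σ p log₂ p ≈ 1.9644 bits.
Huffman merges: 17/100+23/100→2/5; 3/10+3/10→3/5; 2/5+3/5→1. L = 2 ≈ 2.0000.
L − H = 2.0000 − 1.9644 = 0.036 bits.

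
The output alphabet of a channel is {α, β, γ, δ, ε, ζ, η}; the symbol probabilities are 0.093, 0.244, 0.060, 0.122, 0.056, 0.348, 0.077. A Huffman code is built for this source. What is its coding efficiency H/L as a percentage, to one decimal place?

Entropy H = −Σ p log₂ p ≈ 2.4767 bits.
Huffman merges: 7/125+3/50→29/250; 77/1000+93/1000→17/100; 29/250+61/500→119/500; 17/100+119/500→51/125; 61/250+87/250→74/125; 51/125+74/125→1. L = 631/250 ≈ 2.5240.
Efficiency = H/L = 2.4767/2.5240 = 98.1%.

98.1%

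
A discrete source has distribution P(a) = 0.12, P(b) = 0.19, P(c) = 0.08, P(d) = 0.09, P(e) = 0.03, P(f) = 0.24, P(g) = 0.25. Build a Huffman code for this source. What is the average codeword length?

Repeatedly combine the two least-probable nodes; the expected code length is the sum of the merged weights.
merge 3/100 + 2/25 → 11/100
merge 9/100 + 11/100 → 1/5
merge 3/25 + 19/100 → 31/100
merge 1/5 + 6/25 → 11/25
merge 1/4 + 31/100 → 14/25
merge 11/25 + 14/25 → 1
L = 11/100 + 1/5 + 31/100 + 11/25 + 14/25 + 1 = 131/50 = 2.62 bits/symbol.

2.62 bits/symbol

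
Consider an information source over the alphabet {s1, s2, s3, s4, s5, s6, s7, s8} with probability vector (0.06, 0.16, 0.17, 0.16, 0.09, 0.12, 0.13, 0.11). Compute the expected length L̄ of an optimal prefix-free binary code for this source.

Repeatedly combine the two least-probable nodes; the expected code length is the sum of the merged weights.
merge 3/50 + 9/100 → 3/20
merge 11/100 + 3/25 → 23/100
merge 13/100 + 3/20 → 7/25
merge 4/25 + 4/25 → 8/25
merge 17/100 + 23/100 → 2/5
merge 7/25 + 8/25 → 3/5
merge 2/5 + 3/5 → 1
L = 3/20 + 23/100 + 7/25 + 8/25 + 2/5 + 3/5 + 1 = 149/50 = 2.98 bits/symbol.

2.98 bits/symbol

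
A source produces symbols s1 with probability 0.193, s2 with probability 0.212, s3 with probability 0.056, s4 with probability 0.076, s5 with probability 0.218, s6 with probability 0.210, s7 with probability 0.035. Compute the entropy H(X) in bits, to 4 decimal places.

H = −Σ pᵢ log₂ pᵢ.
−0.193·log₂(0.193) = 0.4581
−0.212·log₂(0.212) = 0.4744
−0.056·log₂(0.056) = 0.2329
−0.076·log₂(0.076) = 0.2826
−0.218·log₂(0.218) = 0.4791
−0.210·log₂(0.210) = 0.4728
−0.035·log₂(0.035) = 0.1693
Sum ≈ 2.5691 → 2.5691 bits.

2.5691 bits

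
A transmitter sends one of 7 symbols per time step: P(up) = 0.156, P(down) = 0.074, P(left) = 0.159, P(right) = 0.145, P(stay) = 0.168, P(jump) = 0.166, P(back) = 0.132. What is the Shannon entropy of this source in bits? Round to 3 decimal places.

2.770 bits

H = −Σ pᵢ log₂ pᵢ.
−0.156·log₂(0.156) = 0.4181
−0.074·log₂(0.074) = 0.2780
−0.159·log₂(0.159) = 0.4218
−0.145·log₂(0.145) = 0.4040
−0.168·log₂(0.168) = 0.4323
−0.166·log₂(0.166) = 0.4301
−0.132·log₂(0.132) = 0.3856
Sum ≈ 2.7699 → 2.770 bits.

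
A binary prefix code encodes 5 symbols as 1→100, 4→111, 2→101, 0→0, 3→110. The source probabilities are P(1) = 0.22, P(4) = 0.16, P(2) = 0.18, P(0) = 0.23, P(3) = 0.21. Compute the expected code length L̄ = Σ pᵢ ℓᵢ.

2.54 bits/symbol

L̄ = Σ pᵢ·ℓᵢ = 0.22·3 + 0.16·3 + 0.18·3 + 0.23·1 + 0.21·3 = 2.54 bits/symbol.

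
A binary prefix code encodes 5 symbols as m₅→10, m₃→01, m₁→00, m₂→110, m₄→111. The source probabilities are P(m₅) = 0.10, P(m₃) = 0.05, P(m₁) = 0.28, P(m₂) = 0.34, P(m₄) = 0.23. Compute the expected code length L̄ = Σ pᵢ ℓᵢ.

L̄ = Σ pᵢ·ℓᵢ = 0.10·2 + 0.05·2 + 0.28·2 + 0.34·3 + 0.23·3 = 2.57 bits/symbol.

2.57 bits/symbol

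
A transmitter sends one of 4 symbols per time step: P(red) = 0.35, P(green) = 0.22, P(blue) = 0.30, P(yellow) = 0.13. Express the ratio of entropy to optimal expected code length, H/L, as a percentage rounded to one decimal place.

95.7%

Entropy H = −Σ p log₂ p ≈ 1.9144 bits.
Huffman merges: 13/100+11/50→7/20; 3/10+7/20→13/20; 7/20+13/20→1. L = 2 ≈ 2.0000.
Efficiency = H/L = 1.9144/2.0000 = 95.7%.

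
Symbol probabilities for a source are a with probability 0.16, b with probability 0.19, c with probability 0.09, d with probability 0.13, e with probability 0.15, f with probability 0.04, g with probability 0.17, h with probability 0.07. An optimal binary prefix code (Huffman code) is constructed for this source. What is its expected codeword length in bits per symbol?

2.92 bits/symbol

Repeatedly combine the two least-probable nodes; the expected code length is the sum of the merged weights.
merge 1/25 + 7/100 → 11/100
merge 9/100 + 11/100 → 1/5
merge 13/100 + 3/20 → 7/25
merge 4/25 + 17/100 → 33/100
merge 19/100 + 1/5 → 39/100
merge 7/25 + 33/100 → 61/100
merge 39/100 + 61/100 → 1
L = 11/100 + 1/5 + 7/25 + 33/100 + 39/100 + 61/100 + 1 = 73/25 = 2.92 bits/symbol.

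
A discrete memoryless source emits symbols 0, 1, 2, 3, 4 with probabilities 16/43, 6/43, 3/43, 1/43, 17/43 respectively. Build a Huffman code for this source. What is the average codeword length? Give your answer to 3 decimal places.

Repeatedly combine the two least-probable nodes; the expected code length is the sum of the merged weights.
merge 1/43 + 3/43 → 4/43
merge 4/43 + 6/43 → 10/43
merge 10/43 + 16/43 → 26/43
merge 17/43 + 26/43 → 1
L = 4/43 + 10/43 + 26/43 + 1 = 83/43 ≈ 1.930 bits/symbol.

1.930 bits/symbol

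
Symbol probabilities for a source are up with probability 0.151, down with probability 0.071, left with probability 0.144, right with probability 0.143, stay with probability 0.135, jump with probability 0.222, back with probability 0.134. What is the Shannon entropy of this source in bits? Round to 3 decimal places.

2.747 bits

H = −Σ pᵢ log₂ pᵢ.
−0.151·log₂(0.151) = 0.4118
−0.071·log₂(0.071) = 0.2709
−0.144·log₂(0.144) = 0.4026
−0.143·log₂(0.143) = 0.4012
−0.135·log₂(0.135) = 0.3900
−0.222·log₂(0.222) = 0.4820
−0.134·log₂(0.134) = 0.3886
Sum ≈ 2.7472 → 2.747 bits.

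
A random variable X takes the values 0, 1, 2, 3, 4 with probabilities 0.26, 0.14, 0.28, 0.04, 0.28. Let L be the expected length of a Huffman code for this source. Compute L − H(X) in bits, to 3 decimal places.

Entropy H = −Σ p log₂ p ≈ 2.1166 bits.
Huffman merges: 1/25+7/50→9/50; 9/50+13/50→11/25; 7/25+7/25→14/25; 11/25+14/25→1. L = 109/50 ≈ 2.1800.
L − H = 2.1800 − 2.1166 = 0.063 bits.

0.063 bits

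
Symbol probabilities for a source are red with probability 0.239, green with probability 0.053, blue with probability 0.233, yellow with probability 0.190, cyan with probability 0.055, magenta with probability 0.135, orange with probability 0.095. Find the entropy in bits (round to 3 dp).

H = −Σ pᵢ log₂ pᵢ.
−0.239·log₂(0.239) = 0.4935
−0.053·log₂(0.053) = 0.2246
−0.233·log₂(0.233) = 0.4897
−0.190·log₂(0.190) = 0.4552
−0.055·log₂(0.055) = 0.2301
−0.135·log₂(0.135) = 0.3900
−0.095·log₂(0.095) = 0.3226
Sum ≈ 2.6058 → 2.606 bits.

2.606 bits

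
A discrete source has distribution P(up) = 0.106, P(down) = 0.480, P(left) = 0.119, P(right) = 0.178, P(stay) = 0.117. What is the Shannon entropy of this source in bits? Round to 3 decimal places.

H = −Σ pᵢ log₂ pᵢ.
−0.106·log₂(0.106) = 0.3432
−0.480·log₂(0.480) = 0.5083
−0.119·log₂(0.119) = 0.3654
−0.178·log₂(0.178) = 0.4432
−0.117·log₂(0.117) = 0.3622
Sum ≈ 2.0223 → 2.022 bits.

2.022 bits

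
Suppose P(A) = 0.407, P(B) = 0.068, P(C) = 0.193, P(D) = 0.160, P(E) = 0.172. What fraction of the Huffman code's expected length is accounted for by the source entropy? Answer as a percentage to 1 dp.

96.5%

Entropy H = −Σ p log₂ p ≈ 2.1094 bits.
Huffman merges: 17/250+4/25→57/250; 43/250+193/1000→73/200; 57/250+73/200→593/1000; 407/1000+593/1000→1. L = 1093/500 ≈ 2.1860.
Efficiency = H/L = 2.1094/2.1860 = 96.5%.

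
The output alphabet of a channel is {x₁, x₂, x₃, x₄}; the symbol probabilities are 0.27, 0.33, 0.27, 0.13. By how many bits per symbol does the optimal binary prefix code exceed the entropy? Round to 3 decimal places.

Entropy H = −Σ p log₂ p ≈ 1.9305 bits.
Huffman merges: 13/100+27/100→2/5; 27/100+33/100→3/5; 2/5+3/5→1. L = 2 ≈ 2.0000.
L − H = 2.0000 − 1.9305 = 0.069 bits.

0.069 bits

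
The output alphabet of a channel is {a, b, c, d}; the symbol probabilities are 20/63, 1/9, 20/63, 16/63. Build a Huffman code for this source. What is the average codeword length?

2 bits/symbol

Repeatedly combine the two least-probable nodes; the expected code length is the sum of the merged weights.
merge 1/9 + 16/63 → 23/63
merge 20/63 + 20/63 → 40/63
merge 23/63 + 40/63 → 1
L = 23/63 + 40/63 + 1 = 2 bits/symbol.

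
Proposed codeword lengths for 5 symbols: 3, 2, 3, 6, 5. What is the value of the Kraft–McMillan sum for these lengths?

0.546875

With common denominator 2^6 = 64: Σ 2^(−ℓᵢ) = 8/64 + 16/64 + 8/64 + 1/64 + 2/64 = 35/64 = 0.546875.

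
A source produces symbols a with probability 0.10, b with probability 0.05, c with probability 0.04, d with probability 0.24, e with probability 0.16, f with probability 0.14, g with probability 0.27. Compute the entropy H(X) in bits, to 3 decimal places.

2.558 bits

H = −Σ pᵢ log₂ pᵢ.
−0.10·log₂(0.10) = 0.3322
−0.05·log₂(0.05) = 0.2161
−0.04·log₂(0.04) = 0.1858
−0.24·log₂(0.24) = 0.4941
−0.16·log₂(0.16) = 0.4230
−0.14·log₂(0.14) = 0.3971
−0.27·log₂(0.27) = 0.5100
Sum ≈ 2.5583 → 2.558 bits.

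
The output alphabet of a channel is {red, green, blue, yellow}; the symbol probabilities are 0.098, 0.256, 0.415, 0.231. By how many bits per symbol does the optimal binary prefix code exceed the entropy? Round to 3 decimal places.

0.067 bits

Entropy H = −Σ p log₂ p ≈ 1.8465 bits.
Huffman merges: 49/500+231/1000→329/1000; 32/125+329/1000→117/200; 83/200+117/200→1. L = 957/500 ≈ 1.9140.
L − H = 1.9140 − 1.8465 = 0.067 bits.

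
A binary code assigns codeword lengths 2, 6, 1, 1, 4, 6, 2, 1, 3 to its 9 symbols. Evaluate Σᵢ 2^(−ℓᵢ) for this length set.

With common denominator 2^6 = 64: Σ 2^(−ℓᵢ) = 16/64 + 1/64 + 32/64 + 32/64 + 4/64 + 1/64 + 16/64 + 32/64 + 8/64 = 142/64 = 2.21875.

2.21875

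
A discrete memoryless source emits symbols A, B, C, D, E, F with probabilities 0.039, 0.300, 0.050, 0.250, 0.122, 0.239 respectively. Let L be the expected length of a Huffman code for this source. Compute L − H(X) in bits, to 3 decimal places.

Entropy H = −Σ p log₂ p ≈ 2.2835 bits.
Huffman merges: 39/1000+1/20→89/1000; 89/1000+61/500→211/1000; 211/1000+239/1000→9/20; 1/4+3/10→11/20; 9/20+11/20→1. L = 23/10 ≈ 2.3000.
L − H = 2.3000 − 2.2835 = 0.016 bits.

0.016 bits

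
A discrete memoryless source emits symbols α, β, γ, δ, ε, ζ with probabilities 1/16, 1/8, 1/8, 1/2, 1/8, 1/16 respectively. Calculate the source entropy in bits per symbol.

2.125 bits

Each probability is a power of 1/2, so log₂(1/p) is an integer.
H = Σ p·log₂(1/p) = 1/16·4 + 1/8·3 + 1/8·3 + 1/2·1 + 1/8·3 + 1/16·4 = 2.125 bits.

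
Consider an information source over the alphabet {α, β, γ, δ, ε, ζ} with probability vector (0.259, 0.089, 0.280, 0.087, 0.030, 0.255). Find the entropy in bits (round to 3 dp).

2.291 bits

H = −Σ pᵢ log₂ pᵢ.
−0.259·log₂(0.259) = 0.5048
−0.089·log₂(0.089) = 0.3106
−0.280·log₂(0.280) = 0.5142
−0.087·log₂(0.087) = 0.3065
−0.030·log₂(0.030) = 0.1518
−0.255·log₂(0.255) = 0.5027
Sum ≈ 2.2906 → 2.291 bits.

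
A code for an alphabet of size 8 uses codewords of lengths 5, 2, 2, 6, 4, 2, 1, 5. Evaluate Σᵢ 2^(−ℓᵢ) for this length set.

With common denominator 2^6 = 64: Σ 2^(−ℓᵢ) = 2/64 + 16/64 + 16/64 + 1/64 + 4/64 + 16/64 + 32/64 + 2/64 = 89/64 = 1.390625.

1.390625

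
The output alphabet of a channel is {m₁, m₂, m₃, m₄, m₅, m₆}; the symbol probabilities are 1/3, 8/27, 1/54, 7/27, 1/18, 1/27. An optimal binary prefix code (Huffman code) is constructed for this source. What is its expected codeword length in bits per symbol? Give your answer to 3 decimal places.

2.167 bits/symbol

Repeatedly combine the two least-probable nodes; the expected code length is the sum of the merged weights.
merge 1/54 + 1/27 → 1/18
merge 1/18 + 1/18 → 1/9
merge 1/9 + 7/27 → 10/27
merge 8/27 + 1/3 → 17/27
merge 10/27 + 17/27 → 1
L = 1/18 + 1/9 + 10/27 + 17/27 + 1 = 13/6 ≈ 2.167 bits/symbol.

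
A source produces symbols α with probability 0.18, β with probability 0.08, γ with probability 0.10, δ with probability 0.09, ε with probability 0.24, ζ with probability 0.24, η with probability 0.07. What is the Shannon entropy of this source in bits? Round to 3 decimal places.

2.638 bits

H = −Σ pᵢ log₂ pᵢ.
−0.18·log₂(0.18) = 0.4453
−0.08·log₂(0.08) = 0.2915
−0.10·log₂(0.10) = 0.3322
−0.09·log₂(0.09) = 0.3127
−0.24·log₂(0.24) = 0.4941
−0.24·log₂(0.24) = 0.4941
−0.07·log₂(0.07) = 0.2686
Sum ≈ 2.6385 → 2.638 bits.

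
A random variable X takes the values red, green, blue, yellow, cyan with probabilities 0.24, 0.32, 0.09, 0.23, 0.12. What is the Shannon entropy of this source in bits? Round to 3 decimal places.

2.188 bits

H = −Σ pᵢ log₂ pᵢ.
−0.24·log₂(0.24) = 0.4941
−0.32·log₂(0.32) = 0.5260
−0.09·log₂(0.09) = 0.3127
−0.23·log₂(0.23) = 0.4877
−0.12·log₂(0.12) = 0.3671
Sum ≈ 2.1876 → 2.188 bits.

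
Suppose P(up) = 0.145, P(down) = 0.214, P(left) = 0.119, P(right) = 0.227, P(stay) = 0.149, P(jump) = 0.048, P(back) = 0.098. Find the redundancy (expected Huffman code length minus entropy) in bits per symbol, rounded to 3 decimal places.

Entropy H = −Σ p log₂ p ≈ 2.6789 bits.
Huffman merges: 6/125+49/500→73/500; 119/1000+29/200→33/125; 73/500+149/1000→59/200; 107/500+227/1000→441/1000; 33/125+59/200→559/1000; 441/1000+559/1000→1. L = 541/200 ≈ 2.7050.
L − H = 2.7050 − 2.6789 = 0.026 bits.

0.026 bits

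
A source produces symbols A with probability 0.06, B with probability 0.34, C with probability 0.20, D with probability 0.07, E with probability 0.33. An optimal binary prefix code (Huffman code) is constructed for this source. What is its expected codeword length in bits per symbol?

2.12 bits/symbol

Repeatedly combine the two least-probable nodes; the expected code length is the sum of the merged weights.
merge 3/50 + 7/100 → 13/100
merge 13/100 + 1/5 → 33/100
merge 33/100 + 33/100 → 33/50
merge 17/50 + 33/50 → 1
L = 13/100 + 33/100 + 33/50 + 1 = 53/25 = 2.12 bits/symbol.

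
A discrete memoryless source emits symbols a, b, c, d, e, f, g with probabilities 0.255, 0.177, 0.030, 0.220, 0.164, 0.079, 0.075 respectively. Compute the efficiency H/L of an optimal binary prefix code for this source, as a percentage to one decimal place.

Entropy H = −Σ p log₂ p ≈ 2.5746 bits.
Huffman merges: 3/100+3/40→21/200; 79/1000+21/200→23/125; 41/250+177/1000→341/1000; 23/125+11/50→101/250; 51/200+341/1000→149/250; 101/250+149/250→1. L = 263/100 ≈ 2.6300.
Efficiency = H/L = 2.5746/2.6300 = 97.9%.

97.9%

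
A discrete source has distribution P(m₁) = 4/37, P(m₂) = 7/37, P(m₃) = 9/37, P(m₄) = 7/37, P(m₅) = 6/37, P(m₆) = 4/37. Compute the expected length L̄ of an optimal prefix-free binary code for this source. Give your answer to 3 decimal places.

Repeatedly combine the two least-probable nodes; the expected code length is the sum of the merged weights.
merge 4/37 + 4/37 → 8/37
merge 6/37 + 7/37 → 13/37
merge 7/37 + 8/37 → 15/37
merge 9/37 + 13/37 → 22/37
merge 15/37 + 22/37 → 1
L = 8/37 + 13/37 + 15/37 + 22/37 + 1 = 95/37 ≈ 2.568 bits/symbol.

2.568 bits/symbol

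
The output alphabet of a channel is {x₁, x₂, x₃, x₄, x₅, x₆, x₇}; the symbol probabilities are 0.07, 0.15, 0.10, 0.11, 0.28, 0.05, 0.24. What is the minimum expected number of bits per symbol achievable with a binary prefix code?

2.6 bits/symbol

Repeatedly combine the two least-probable nodes; the expected code length is the sum of the merged weights.
merge 1/20 + 7/100 → 3/25
merge 1/10 + 11/100 → 21/100
merge 3/25 + 3/20 → 27/100
merge 21/100 + 6/25 → 9/20
merge 27/100 + 7/25 → 11/20
merge 9/20 + 11/20 → 1
L = 3/25 + 21/100 + 27/100 + 9/20 + 11/20 + 1 = 13/5 = 2.6 bits/symbol.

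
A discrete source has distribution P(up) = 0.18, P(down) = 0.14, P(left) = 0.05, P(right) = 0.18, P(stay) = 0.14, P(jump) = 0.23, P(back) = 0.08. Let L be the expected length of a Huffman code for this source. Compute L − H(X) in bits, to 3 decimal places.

Entropy H = −Σ p log₂ p ≈ 2.6801 bits.
Huffman merges: 1/20+2/25→13/100; 13/100+7/50→27/100; 7/50+9/50→8/25; 9/50+23/100→41/100; 27/100+8/25→59/100; 41/100+59/100→1. L = 68/25 ≈ 2.7200.
L − H = 2.7200 − 2.6801 = 0.040 bits.

0.040 bits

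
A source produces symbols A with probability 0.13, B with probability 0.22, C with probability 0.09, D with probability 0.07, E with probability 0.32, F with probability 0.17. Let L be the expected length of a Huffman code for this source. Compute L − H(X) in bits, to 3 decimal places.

Entropy H = −Σ p log₂ p ≈ 2.4050 bits.
Huffman merges: 7/100+9/100→4/25; 13/100+4/25→29/100; 17/100+11/50→39/100; 29/100+8/25→61/100; 39/100+61/100→1. L = 49/20 ≈ 2.4500.
L − H = 2.4500 − 2.4050 = 0.045 bits.

0.045 bits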